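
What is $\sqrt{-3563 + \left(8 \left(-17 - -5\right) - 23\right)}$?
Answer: $i \sqrt{3682} \approx 60.68 i$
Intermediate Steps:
$\sqrt{-3563 + \left(8 \left(-17 - -5\right) - 23\right)} = \sqrt{-3563 + \left(8 \left(-17 + 5\right) - 23\right)} = \sqrt{-3563 + \left(8 \left(-12\right) - 23\right)} = \sqrt{-3563 - 119} = \sqrt{-3682} = i \sqrt{3682}$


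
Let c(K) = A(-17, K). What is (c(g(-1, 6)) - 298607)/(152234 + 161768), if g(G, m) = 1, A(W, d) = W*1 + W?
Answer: -298641/314002 ≈ -0.95108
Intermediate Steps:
A(W, d) = 2*W (A(W, d) = W + W = 2*W)
c(K) = -34 (c(K) = 2*(-17) = -34)
(c(g(-1, 6)) - 298607)/(152234 + 161768) = (-34 - 298607)/(152234 + 161768) = -298641/314002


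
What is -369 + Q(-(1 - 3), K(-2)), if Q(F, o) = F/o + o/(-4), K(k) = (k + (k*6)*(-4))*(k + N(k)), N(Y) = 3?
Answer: -17501/46 ≈ -380.46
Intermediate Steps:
K(k) = -23*k*(3 + k) (K(k) = (k + (k*6)*(-4))*(k + 3) = (k + (6*k)*(-4))*(3 + k) = (k - 24*k)*(3 + k) = (-23*k)*(3 + k) = -23*k*(3 + k))
Q(F, o) = -o/4 + F/o (Q(F, o) = F/o + o*(-1/4) = F/o - o/4 = -o/4 + F/o)
-369 + Q(-(1 - 3), K(-2)) = -369 + (-(-23)*(-2)*(3 - 2)/4 + (-(1 - 3))/((-23*(-2)*(3 - 2)))) = -369 + (-(-23)*(-2)/4 + (-1*(-2))/((-23*(-2)*1))) = -369 + (-1/4*46 + 2/46) = -369 + (-23/2 + 2*(1/46)) = -369 + (-23/2 + 1/23) = -369 - 527/46 = -17501/46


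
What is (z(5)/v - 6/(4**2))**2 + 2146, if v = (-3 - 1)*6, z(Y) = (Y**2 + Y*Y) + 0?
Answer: 1239577/576 ≈ 2152.0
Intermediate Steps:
z(Y) = 2*Y**2 (z(Y) = (Y**2 + Y**2) + 0 = 2*Y**2 + 0 = 2*Y**2)
v = -24 (v = -4*6 = -24)
(z(5)/v - 6/(4**2))**2 + 2146 = ((2*5**2)/(-24) - 6/(4**2))**2 + 2146 = ((2*25)*(-1/24) - 6/16)**2 + 2146 = (50*(-1/24) - 6*1/16)**2 + 2146 = (-25/12 - 3/8)**2 + 2146 = (-59/24)**2 + 2146 = 3481/576 + 2146 = 1239577/576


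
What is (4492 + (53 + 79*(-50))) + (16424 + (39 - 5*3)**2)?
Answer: 17595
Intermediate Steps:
(4492 + (53 + 79*(-50))) + (16424 + (39 - 5*3)**2) = (4492 + (53 - 3950)) + (16424 + (39 - 1*15)**2) = (4492 - 3897) + (16424 + (39 - 15)**2) = 595 + (16424 + 24**2) = 595 + (16424 + 576) = 595 + 17000 = 17595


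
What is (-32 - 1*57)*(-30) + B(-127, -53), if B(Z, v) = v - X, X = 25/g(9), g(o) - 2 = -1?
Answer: 2592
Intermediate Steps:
g(o) = 1 (g(o) = 2 - 1 = 1)
X = 25 (X = 25/1 = 25*1 = 25)
B(Z, v) = -25 + v (B(Z, v) = v - 1*25 = v - 25 = -25 + v)
(-32 - 1*57)*(-30) + B(-127, -53) = (-32 - 1*57)*(-30) + (-25 - 53) = (-32 - 57)*(-30) - 78 = -89*(-30) - 78 = 2670 - 78 = 2592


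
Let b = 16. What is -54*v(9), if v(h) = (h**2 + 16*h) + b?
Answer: -13014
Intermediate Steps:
v(h) = 16 + h**2 + 16*h (v(h) = (h**2 + 16*h) + 16 = 16 + h**2 + 16*h)
-54*v(9) = -54*(16 + 9**2 + 16*9) = -54*(16 + 81 + 144) = -54*241 = -13014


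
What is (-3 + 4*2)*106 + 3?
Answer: 533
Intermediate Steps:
(-3 + 4*2)*106 + 3 = (-3 + 8)*106 + 3 = 5*106 + 3 = 530 + 3 = 533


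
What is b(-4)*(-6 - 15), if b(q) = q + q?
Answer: 168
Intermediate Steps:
b(q) = 2*q
b(-4)*(-6 - 15) = (2*(-4))*(-6 - 15) = -8*(-21) = 168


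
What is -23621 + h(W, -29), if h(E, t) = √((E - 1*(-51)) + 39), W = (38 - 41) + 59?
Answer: -23621 + √146 ≈ -23609.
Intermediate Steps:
W = 56 (W = -3 + 59 = 56)
h(E, t) = √(90 + E) (h(E, t) = √((E + 51) + 39) = √((51 + E) + 39) = √(90 + E))
-23621 + h(W, -29) = -23621 + √(90 + 56) = -23621 + √146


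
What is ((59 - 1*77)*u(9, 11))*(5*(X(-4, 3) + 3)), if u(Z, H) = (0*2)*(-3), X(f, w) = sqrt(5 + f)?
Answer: 0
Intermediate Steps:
u(Z, H) = 0 (u(Z, H) = 0*(-3) = 0)
((59 - 1*77)*u(9, 11))*(5*(X(-4, 3) + 3)) = ((59 - 1*77)*0)*(5*(sqrt(5 - 4) + 3)) = ((59 - 77)*0)*(5*(sqrt(1) + 3)) = (-18*0)*(5*(1 + 3)) = 0*(5*4) = 0*20 = 0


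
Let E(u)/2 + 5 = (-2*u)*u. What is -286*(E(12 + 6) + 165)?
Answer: 326326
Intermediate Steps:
E(u) = -10 - 4*u² (E(u) = -10 + 2*((-2*u)*u) = -10 + 2*(-2*u²) = -10 - 4*u²)
-286*(E(12 + 6) + 165) = -286*((-10 - 4*(12 + 6)²) + 165) = -286*((-10 - 4*18²) + 165) = -286*((-10 - 4*324) + 165) = -286*((-10 - 1296) + 165) = -286*(-1306 + 165) = -286*(-1141) = 326326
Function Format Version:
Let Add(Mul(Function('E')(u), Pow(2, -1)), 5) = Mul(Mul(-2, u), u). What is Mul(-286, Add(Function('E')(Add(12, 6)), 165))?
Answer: 326326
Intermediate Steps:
Function('E')(u) = Add(-10, Mul(-4, Pow(u, 2))) (Function('E')(u) = Add(-10, Mul(2, Mul(Mul(-2, u), u))) = Add(-10, Mul(2, Mul(-2, Pow(u, 2)))) = Add(-10, Mul(-4, Pow(u, 2))))
Mul(-286, Add(Function('E')(Add(12, 6)), 165)) = Mul(-286, Add(Add(-10, Mul(-4, Pow(Add(12, 6), 2))), 165)) = Mul(-286, Add(Add(-10, Mul(-4, Pow(18, 2))), 165)) = Mul(-286, Add(Add(-10, Mul(-4, 324)), 165)) = Mul(-286, Add(Add(-10, -1296), 165)) = Mul(-286, Add(-1306, 165)) = Mul(-286, -1141) = 326326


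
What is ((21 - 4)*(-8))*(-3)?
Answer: 408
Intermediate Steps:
((21 - 4)*(-8))*(-3) = (17*(-8))*(-3) = -136*(-3) = 408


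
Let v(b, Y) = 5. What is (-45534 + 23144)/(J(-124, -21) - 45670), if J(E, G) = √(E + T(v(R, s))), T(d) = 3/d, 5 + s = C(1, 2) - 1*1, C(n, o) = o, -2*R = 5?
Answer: 5112756500/10428745117 + 22390*I*√3085/10428745117 ≈ 0.49026 + 0.00011925*I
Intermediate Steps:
R = -5/2 (R = -½*5 = -5/2 ≈ -2.5000)
s = -4 (s = -5 + (2 - 1*1) = -5 + (2 - 1) = -5 + 1 = -4)
J(E, G) = √(⅗ + E) (J(E, G) = √(E + 3/5) = √(E + 3*(⅕)) = √(E + ⅗) = √(⅗ + E))
(-45534 + 23144)/(J(-124, -21) - 45670) = (-45534 + 23144)/(√(15 + 25*(-124))/5 - 45670) = -22390/(√(15 - 3100)/5 - 45670) = -22390/(√(-3085)/5 - 45670) = -22390/((I*√3085)/5 - 45670) = -22390/(I*√3085/5 - 45670) = -22390/(-45670 + I*√3085/5)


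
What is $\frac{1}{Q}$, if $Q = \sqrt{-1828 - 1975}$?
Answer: $- \frac{i \sqrt{3803}}{3803} \approx - 0.016216 i$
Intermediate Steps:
$Q = i \sqrt{3803}$ ($Q = \sqrt{-3803} = i \sqrt{3803} \approx 61.668 i$)
$\frac{1}{Q} = \frac{1}{i \sqrt{3803}} = - \frac{i \sqrt{3803}}{3803}$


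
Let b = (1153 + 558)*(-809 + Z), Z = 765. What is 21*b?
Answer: -1580964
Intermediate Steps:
b = -75284 (b = (1153 + 558)*(-809 + 765) = 1711*(-44) = -75284)
21*b = 21*(-75284) = -1580964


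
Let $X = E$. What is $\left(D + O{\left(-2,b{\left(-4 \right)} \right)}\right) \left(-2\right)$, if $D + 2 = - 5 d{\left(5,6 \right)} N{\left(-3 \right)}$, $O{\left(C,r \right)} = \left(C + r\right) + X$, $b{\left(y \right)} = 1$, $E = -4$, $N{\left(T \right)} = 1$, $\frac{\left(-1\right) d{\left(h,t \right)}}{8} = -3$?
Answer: $254$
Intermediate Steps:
$d{\left(h,t \right)} = 24$ ($d{\left(h,t \right)} = \left(-8\right) \left(-3\right) = 24$)
$X = -4$
$O{\left(C,r \right)} = -4 + C + r$ ($O{\left(C,r \right)} = \left(C + r\right) - 4 = -4 + C + r$)
$D = -122$ ($D = -2 + \left(-5\right) 24 \cdot 1 = -2 - 120 = -122$)
$\left(D + O{\left(-2,b{\left(-4 \right)} \right)}\right) \left(-2\right) = \left(-122 - 5\right) \left(-2\right) = \left(-127\right) \left(-2\right) = 254$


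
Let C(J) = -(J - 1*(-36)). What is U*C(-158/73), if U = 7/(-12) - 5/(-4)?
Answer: -4940/219 ≈ -22.557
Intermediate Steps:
C(J) = -36 - J (C(J) = -(J + 36) = -(36 + J) = -36 - J)
U = ⅔ (U = 7*(-1/12) - 5*(-¼) = -7/12 + 5/4 = ⅔ ≈ 0.66667)
U*C(-158/73) = 2*(-36 - (-158)/73)/3 = 2*(-36 - 1*(-158/73))/3 = 2*(-36 + 158/73)/3 = (⅔)*(-2470/73) = -4940/219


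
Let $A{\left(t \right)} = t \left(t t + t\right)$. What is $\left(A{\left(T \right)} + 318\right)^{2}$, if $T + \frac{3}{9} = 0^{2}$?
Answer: $\frac{73753744}{729} \approx 1.0117 \cdot 10^{5}$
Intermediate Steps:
$T = - \frac{1}{3}$ ($T = - \frac{1}{3} + 0^{2} = - \frac{1}{3} + 0 = - \frac{1}{3} \approx -0.33333$)
$A{\left(t \right)} = t \left(t + t^{2}\right)$ ($A{\left(t \right)} = t \left(t^{2} + t\right) = t \left(t + t^{2}\right)$)
$\left(A{\left(T \right)} + 318\right)^{2} = \left(\left(- \frac{1}{3}\right)^{2} \left(1 - \frac{1}{3}\right) + 318\right)^{2} = \left(\frac{1}{9} \cdot \frac{2}{3} + 318\right)^{2} = \left(\frac{2}{27} + 318\right)^{2} = \left(\frac{8588}{27}\right)^{2} = \frac{73753744}{729}$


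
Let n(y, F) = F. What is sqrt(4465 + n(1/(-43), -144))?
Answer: sqrt(4321) ≈ 65.734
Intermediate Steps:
sqrt(4465 + n(1/(-43), -144)) = sqrt(4465 - 144) = sqrt(4321)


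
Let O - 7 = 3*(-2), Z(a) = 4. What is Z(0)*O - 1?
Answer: 3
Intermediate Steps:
O = 1 (O = 7 + 3*(-2) = 7 - 6 = 1)
Z(0)*O - 1 = 4*1 - 1 = 4 - 1 = 3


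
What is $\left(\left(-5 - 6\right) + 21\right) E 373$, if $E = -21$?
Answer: $-78330$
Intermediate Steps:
$\left(\left(-5 - 6\right) + 21\right) E 373 = \left(\left(-5 - 6\right) + 21\right) \left(-21\right) 373 = \left(-11 + 21\right) \left(-21\right) 373 = 10 \left(-21\right) 373 = \left(-210\right) 373 = -78330$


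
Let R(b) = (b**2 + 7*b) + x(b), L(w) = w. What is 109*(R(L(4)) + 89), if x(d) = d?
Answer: 14933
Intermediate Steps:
R(b) = b**2 + 8*b (R(b) = (b**2 + 7*b) + b = b**2 + 8*b)
109*(R(L(4)) + 89) = 109*(4*(8 + 4) + 89) = 109*(4*12 + 89) = 109*(48 + 89) = 109*137 = 14933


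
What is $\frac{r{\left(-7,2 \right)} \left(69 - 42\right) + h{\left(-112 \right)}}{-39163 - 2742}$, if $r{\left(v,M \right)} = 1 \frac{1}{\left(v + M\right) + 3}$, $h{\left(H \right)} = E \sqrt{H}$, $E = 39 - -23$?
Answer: $\frac{27}{83810} - \frac{248 i \sqrt{7}}{41905} \approx 0.00032216 - 0.015658 i$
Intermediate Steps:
$E = 62$ ($E = 39 + 23 = 62$)
$h{\left(H \right)} = 62 \sqrt{H}$
$r{\left(v,M \right)} = \frac{1}{3 + M + v}$ ($r{\left(v,M \right)} = 1 \frac{1}{\left(M + v\right) + 3} = 1 \frac{1}{3 + M + v} = \frac{1}{3 + M + v}$)
$\frac{r{\left(-7,2 \right)} \left(69 - 42\right) + h{\left(-112 \right)}}{-39163 - 2742} = \frac{\frac{69 - 42}{3 + 2 - 7} + 62 \sqrt{-112}}{-39163 - 2742} = \frac{\frac{1}{-2} \cdot 27 + 62 \cdot 4 i \sqrt{7}}{-41905} = \left(\left(- \frac{1}{2}\right) 27 + 248 i \sqrt{7}\right) \left(- \frac{1}{41905}\right) = \left(- \frac{27}{2} + 248 i \sqrt{7}\right) \left(- \frac{1}{41905}\right) = \frac{27}{83810} - \frac{248 i \sqrt{7}}{41905}$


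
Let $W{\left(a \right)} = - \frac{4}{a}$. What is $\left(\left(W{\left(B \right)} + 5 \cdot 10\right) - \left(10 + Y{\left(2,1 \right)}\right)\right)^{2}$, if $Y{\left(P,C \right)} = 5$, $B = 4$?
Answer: $1156$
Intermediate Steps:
$\left(\left(W{\left(B \right)} + 5 \cdot 10\right) - \left(10 + Y{\left(2,1 \right)}\right)\right)^{2} = \left(\left(- \frac{4}{4} + 5 \cdot 10\right) - 15\right)^{2} = \left(\left(\left(-4\right) \frac{1}{4} + 50\right) - 15\right)^{2} = \left(\left(-1 + 50\right) - 15\right)^{2} = \left(49 - 15\right)^{2} = 34^{2} = 1156$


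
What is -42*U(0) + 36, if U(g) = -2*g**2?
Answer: 36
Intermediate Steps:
-42*U(0) + 36 = -(-84)*0**2 + 36 = -(-84)*0 + 36 = -42*0 + 36 = 0 + 36 = 36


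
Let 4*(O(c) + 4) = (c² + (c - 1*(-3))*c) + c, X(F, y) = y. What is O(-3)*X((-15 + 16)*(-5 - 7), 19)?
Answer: -95/2 ≈ -47.500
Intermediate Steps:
O(c) = -4 + c/4 + c²/4 + c*(3 + c)/4 (O(c) = -4 + ((c² + (c - 1*(-3))*c) + c)/4 = -4 + ((c² + (c + 3)*c) + c)/4 = -4 + ((c² + (3 + c)*c) + c)/4 = -4 + ((c² + c*(3 + c)) + c)/4 = -4 + (c + c² + c*(3 + c))/4 = -4 + (c/4 + c²/4 + c*(3 + c)/4) = -4 + c/4 + c²/4 + c*(3 + c)/4)
O(-3)*X((-15 + 16)*(-5 - 7), 19) = (-4 - 3 + (½)*(-3)²)*19 = (-4 - 3 + (½)*9)*19 = (-4 - 3 + 9/2)*19 = -5/2*19 = -95/2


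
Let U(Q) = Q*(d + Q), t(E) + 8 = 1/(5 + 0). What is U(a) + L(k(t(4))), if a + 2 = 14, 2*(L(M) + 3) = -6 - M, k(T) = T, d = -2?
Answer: 1179/10 ≈ 117.90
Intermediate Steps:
t(E) = -39/5 (t(E) = -8 + 1/(5 + 0) = -8 + 1/5 = -8 + ⅕ = -39/5)
L(M) = -6 - M/2 (L(M) = -3 + (-6 - M)/2 = -3 + (-3 - M/2) = -6 - M/2)
a = 12 (a = -2 + 14 = 12)
U(Q) = Q*(-2 + Q)
U(a) + L(k(t(4))) = 12*(-2 + 12) + (-6 - ½*(-39/5)) = 12*10 + (-6 + 39/10) = 120 - 21/10 = 1179/10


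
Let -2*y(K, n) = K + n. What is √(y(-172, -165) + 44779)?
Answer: √179790/2 ≈ 212.01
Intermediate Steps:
y(K, n) = -K/2 - n/2 (y(K, n) = -(K + n)/2 = -K/2 - n/2)
√(y(-172, -165) + 44779) = √((-½*(-172) - ½*(-165)) + 44779) = √((86 + 165/2) + 44779) = √(337/2 + 44779) = √(89895/2) = √179790/2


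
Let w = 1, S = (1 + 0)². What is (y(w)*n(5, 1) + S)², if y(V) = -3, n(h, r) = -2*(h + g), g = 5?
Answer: 3721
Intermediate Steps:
S = 1 (S = 1² = 1)
n(h, r) = -10 - 2*h (n(h, r) = -2*(h + 5) = -2*(5 + h) = -10 - 2*h)
(y(w)*n(5, 1) + S)² = (-3*(-10 - 2*5) + 1)² = (-3*(-10 - 10) + 1)² = (-3*(-20) + 1)² = (60 + 1)² = 61² = 3721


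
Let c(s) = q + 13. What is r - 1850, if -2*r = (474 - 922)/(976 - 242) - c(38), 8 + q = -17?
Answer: -681040/367 ≈ -1855.7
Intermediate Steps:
q = -25 (q = -8 - 17 = -25)
c(s) = -12 (c(s) = -25 + 13 = -12)
r = -2090/367 (r = -((474 - 922)/(976 - 242) - 1*(-12))/2 = -(-448/734 + 12)/2 = -(-448*1/734 + 12)/2 = -(-224/367 + 12)/2 = -1/2*4180/367 = -2090/367 ≈ -5.6948)
r - 1850 = -2090/367 - 1850 = -681040/367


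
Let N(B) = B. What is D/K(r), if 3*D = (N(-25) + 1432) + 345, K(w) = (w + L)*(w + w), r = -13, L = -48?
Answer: 292/793 ≈ 0.36822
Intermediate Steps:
K(w) = 2*w*(-48 + w) (K(w) = (w - 48)*(w + w) = (-48 + w)*(2*w) = 2*w*(-48 + w))
D = 584 (D = ((-25 + 1432) + 345)/3 = (1407 + 345)/3 = (1/3)*1752 = 584)
D/K(r) = 584/((2*(-13)*(-48 - 13))) = 584/((2*(-13)*(-61))) = 584/1586 = 584*(1/1586) = 292/793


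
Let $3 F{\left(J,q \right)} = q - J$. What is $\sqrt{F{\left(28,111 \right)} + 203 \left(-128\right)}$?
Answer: $\frac{i \sqrt{233607}}{3} \approx 161.11 i$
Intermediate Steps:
$F{\left(J,q \right)} = - \frac{J}{3} + \frac{q}{3}$ ($F{\left(J,q \right)} = \frac{q - J}{3} = - \frac{J}{3} + \frac{q}{3}$)
$\sqrt{F{\left(28,111 \right)} + 203 \left(-128\right)} = \sqrt{\left(\left(- \frac{1}{3}\right) 28 + \frac{1}{3} \cdot 111\right) + 203 \left(-128\right)} = \sqrt{\left(- \frac{28}{3} + 37\right) - 25984} = \sqrt{\frac{83}{3} - 25984} = \sqrt{- \frac{77869}{3}} = \frac{i \sqrt{233607}}{3}$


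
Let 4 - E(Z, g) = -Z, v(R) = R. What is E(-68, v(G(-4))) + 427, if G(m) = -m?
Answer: 363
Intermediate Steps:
E(Z, g) = 4 + Z (E(Z, g) = 4 - (-1)*Z = 4 + Z)
E(-68, v(G(-4))) + 427 = (4 - 68) + 427 = -64 + 427 = 363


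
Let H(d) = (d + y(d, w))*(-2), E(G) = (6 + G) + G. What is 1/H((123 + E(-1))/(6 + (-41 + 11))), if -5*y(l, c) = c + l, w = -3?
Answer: 15/109 ≈ 0.13761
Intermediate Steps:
E(G) = 6 + 2*G
y(l, c) = -c/5 - l/5 (y(l, c) = -(c + l)/5 = -c/5 - l/5)
H(d) = -6/5 - 8*d/5 (H(d) = (d + (-⅕*(-3) - d/5))*(-2) = (d + (⅗ - d/5))*(-2) = (⅗ + 4*d/5)*(-2) = -6/5 - 8*d/5)
1/H((123 + E(-1))/(6 + (-41 + 11))) = 1/(-6/5 - 8*(123 + (6 + 2*(-1)))/(5*(6 + (-41 + 11)))) = 1/(-6/5 - 8*(123 + (6 - 2))/(5*(6 - 30))) = 1/(-6/5 - 8*(123 + 4)/(5*(-24))) = 1/(-6/5 - 1016*(-1)/(5*24)) = 1/(-6/5 - 8/5*(-127/24)) = 1/(-6/5 + 127/15) = 1/(109/15) = 15/109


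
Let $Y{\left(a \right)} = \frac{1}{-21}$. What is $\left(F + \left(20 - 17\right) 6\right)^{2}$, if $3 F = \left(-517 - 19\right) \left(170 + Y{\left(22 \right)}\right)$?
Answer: $\frac{3655170422500}{3969} \approx 9.2093 \cdot 10^{8}$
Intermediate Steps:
$Y{\left(a \right)} = - \frac{1}{21}$
$F = - \frac{1912984}{63}$ ($F = \frac{\left(-517 - 19\right) \left(170 - \frac{1}{21}\right)}{3} = \frac{\left(-536\right) \frac{3569}{21}}{3} = \frac{1}{3} \left(- \frac{1912984}{21}\right) = - \frac{1912984}{63} \approx -30365.0$)
$\left(F + \left(20 - 17\right) 6\right)^{2} = \left(- \frac{1912984}{63} + \left(20 - 17\right) 6\right)^{2} = \left(- \frac{1912984}{63} + 3 \cdot 6\right)^{2} = \left(- \frac{1912984}{63} + 18\right)^{2} = \left(- \frac{1911850}{63}\right)^{2} = \frac{3655170422500}{3969}$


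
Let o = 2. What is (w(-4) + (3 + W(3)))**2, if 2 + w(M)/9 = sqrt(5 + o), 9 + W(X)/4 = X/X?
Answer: 2776 - 846*sqrt(7) ≈ 537.69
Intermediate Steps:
W(X) = -32 (W(X) = -36 + 4*(X/X) = -36 + 4*1 = -36 + 4 = -32)
w(M) = -18 + 9*sqrt(7) (w(M) = -18 + 9*sqrt(5 + 2) = -18 + 9*sqrt(7))
(w(-4) + (3 + W(3)))**2 = ((-18 + 9*sqrt(7)) + (3 - 32))**2 = ((-18 + 9*sqrt(7)) - 29)**2 = (-47 + 9*sqrt(7))**2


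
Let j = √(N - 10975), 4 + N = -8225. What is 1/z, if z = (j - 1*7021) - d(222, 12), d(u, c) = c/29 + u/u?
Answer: -2952925/20744736532 - 841*I*√4801/20744736532 ≈ -0.00014235 - 2.809e-6*I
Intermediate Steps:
N = -8229 (N = -4 - 8225 = -8229)
d(u, c) = 1 + c/29 (d(u, c) = c*(1/29) + 1 = c/29 + 1 = 1 + c/29)
j = 2*I*√4801 (j = √(-8229 - 10975) = √(-19204) = 2*I*√4801 ≈ 138.58*I)
z = -203650/29 + 2*I*√4801 (z = (2*I*√4801 - 1*7021) - (1 + (1/29)*12) = (2*I*√4801 - 7021) - (1 + 12/29) = (-7021 + 2*I*√4801) - 1*41/29 = (-7021 + 2*I*√4801) - 41/29 = -203650/29 + 2*I*√4801 ≈ -7022.4 + 138.58*I)
1/z = 1/(-203650/29 + 2*I*√4801)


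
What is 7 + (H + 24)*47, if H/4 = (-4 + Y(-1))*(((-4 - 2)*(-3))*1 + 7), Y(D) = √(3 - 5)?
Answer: -17665 + 4700*I*√2 ≈ -17665.0 + 6646.8*I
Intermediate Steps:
Y(D) = I*√2 (Y(D) = √(-2) = I*√2)
H = -400 + 100*I*√2 (H = 4*((-4 + I*√2)*(((-4 - 2)*(-3))*1 + 7)) = 4*((-4 + I*√2)*(-6*(-3)*1 + 7)) = 4*((-4 + I*√2)*(18*1 + 7)) = 4*((-4 + I*√2)*(18 + 7)) = 4*((-4 + I*√2)*25) = 4*(-100 + 25*I*√2) = -400 + 100*I*√2 ≈ -400.0 + 141.42*I)
7 + (H + 24)*47 = 7 + ((-400 + 100*I*√2) + 24)*47 = 7 + (-376 + 100*I*√2)*47 = 7 + (-17672 + 4700*I*√2) = -17665 + 4700*I*√2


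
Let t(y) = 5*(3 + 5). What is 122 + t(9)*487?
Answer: 19602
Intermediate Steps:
t(y) = 40 (t(y) = 5*8 = 40)
122 + t(9)*487 = 122 + 40*487 = 122 + 19480 = 19602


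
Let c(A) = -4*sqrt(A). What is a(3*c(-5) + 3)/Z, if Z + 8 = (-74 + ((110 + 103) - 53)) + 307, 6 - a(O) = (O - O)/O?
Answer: 6/385 ≈ 0.015584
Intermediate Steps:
a(O) = 6 (a(O) = 6 - (O - O)/O = 6 - 0/O = 6 - 1*0 = 6 + 0 = 6)
Z = 385 (Z = -8 + ((-74 + ((110 + 103) - 53)) + 307) = -8 + ((-74 + (213 - 53)) + 307) = -8 + ((-74 + 160) + 307) = -8 + (86 + 307) = -8 + 393 = 385)
a(3*c(-5) + 3)/Z = 6/385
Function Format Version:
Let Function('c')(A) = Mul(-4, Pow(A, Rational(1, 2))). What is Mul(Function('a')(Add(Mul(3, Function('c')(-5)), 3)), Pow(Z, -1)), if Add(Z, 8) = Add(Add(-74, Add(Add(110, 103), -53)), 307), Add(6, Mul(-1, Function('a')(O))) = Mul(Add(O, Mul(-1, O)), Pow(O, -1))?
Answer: Rational(6, 385) ≈ 0.015584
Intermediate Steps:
Function('a')(O) = 6 (Function('a')(O) = Add(6, Mul(-1, Mul(Add(O, Mul(-1, O)), Pow(O, -1)))) = Add(6, Mul(-1, Mul(0, Pow(O, -1)))) = Add(6, Mul(-1, 0)) = Add(6, 0) = 6)
Z = 385 (Z = Add(-8, Add(Add(-74, Add(Add(110, 103), -53)), 307)) = Add(-8, Add(Add(-74, Add(213, -53)), 307)) = Add(-8, Add(Add(-74, 160), 307)) = Add(-8, Add(86, 307)) = Add(-8, 393) = 385)
Mul(Function('a')(Add(Mul(3, Function('c')(-5)), 3)), Pow(Z, -1)) = Mul(6, Pow(385, -1)) = Mul(6, Rational(1, 385)) = Rational(6, 385)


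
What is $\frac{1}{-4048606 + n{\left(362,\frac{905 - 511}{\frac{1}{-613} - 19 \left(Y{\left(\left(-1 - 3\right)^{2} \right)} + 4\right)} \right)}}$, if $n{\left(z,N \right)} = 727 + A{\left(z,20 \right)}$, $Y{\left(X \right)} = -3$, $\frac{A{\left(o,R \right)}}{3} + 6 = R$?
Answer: $- \frac{1}{4047837} \approx -2.4705 \cdot 10^{-7}$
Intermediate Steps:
$A{\left(o,R \right)} = -18 + 3 R$
$n{\left(z,N \right)} = 769$ ($n{\left(z,N \right)} = 727 + \left(-18 + 3 \cdot 20\right) = 727 + \left(-18 + 60\right) = 727 + 42 = 769$)
$\frac{1}{-4048606 + n{\left(362,\frac{905 - 511}{\frac{1}{-613} - 19 \left(Y{\left(\left(-1 - 3\right)^{2} \right)} + 4\right)} \right)}} = \frac{1}{-4048606 + 769} = \frac{1}{-4047837} = - \frac{1}{4047837}$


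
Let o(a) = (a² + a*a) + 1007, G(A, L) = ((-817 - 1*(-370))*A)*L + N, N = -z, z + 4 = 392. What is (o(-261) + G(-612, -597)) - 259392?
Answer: -163440239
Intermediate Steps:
z = 388 (z = -4 + 392 = 388)
N = -388 (N = -1*388 = -388)
G(A, L) = -388 - 447*A*L (G(A, L) = ((-817 - 1*(-370))*A)*L - 388 = ((-817 + 370)*A)*L - 388 = (-447*A)*L - 388 = -447*A*L - 388 = -388 - 447*A*L)
o(a) = 1007 + 2*a² (o(a) = (a² + a²) + 1007 = 2*a² + 1007 = 1007 + 2*a²)
(o(-261) + G(-612, -597)) - 259392 = ((1007 + 2*(-261)²) + (-388 - 447*(-612)*(-597))) - 259392 = ((1007 + 2*68121) + (-388 - 163317708)) - 259392 = ((1007 + 136242) - 163318096) - 259392 = (137249 - 163318096) - 259392 = -163180847 - 259392 = -163440239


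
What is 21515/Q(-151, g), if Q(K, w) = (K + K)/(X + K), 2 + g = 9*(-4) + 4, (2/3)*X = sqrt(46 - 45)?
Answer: 6432985/604 ≈ 10651.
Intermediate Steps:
X = 3/2 (X = 3*sqrt(46 - 45)/2 = 3*sqrt(1)/2 = (3/2)*1 = 3/2 ≈ 1.5000)
g = -34 (g = -2 + (9*(-4) + 4) = -2 + (-36 + 4) = -2 - 32 = -34)
Q(K, w) = 2*K/(3/2 + K) (Q(K, w) = (K + K)/(3/2 + K) = (2*K)/(3/2 + K) = 2*K/(3/2 + K))
21515/Q(-151, g) = 21515/((4*(-151)/(3 + 2*(-151)))) = 21515/((4*(-151)/(3 - 302))) = 21515/((4*(-151)/(-299))) = 21515/((4*(-151)*(-1/299))) = 21515/(604/299) = 21515*(299/604) = 6432985/604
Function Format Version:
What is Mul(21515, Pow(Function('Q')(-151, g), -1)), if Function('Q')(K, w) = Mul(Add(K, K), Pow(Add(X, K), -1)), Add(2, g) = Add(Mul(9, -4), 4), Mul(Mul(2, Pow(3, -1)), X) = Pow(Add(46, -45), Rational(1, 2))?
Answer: Rational(6432985, 604) ≈ 10651.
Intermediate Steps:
X = Rational(3, 2) (X = Mul(Rational(3, 2), Pow(Add(46, -45), Rational(1, 2))) = Mul(Rational(3, 2), Pow(1, Rational(1, 2))) = Mul(Rational(3, 2), 1) = Rational(3, 2) ≈ 1.5000)
g = -34 (g = Add(-2, Add(Mul(9, -4), 4)) = Add(-2, Add(-36, 4)) = Add(-2, -32) = -34)
Function('Q')(K, w) = Mul(2, K, Pow(Add(Rational(3, 2), K), -1)) (Function('Q')(K, w) = Mul(Add(K, K), Pow(Add(Rational(3, 2), K), -1)) = Mul(Mul(2, K), Pow(Add(Rational(3, 2), K), -1)) = Mul(2, K, Pow(Add(Rational(3, 2), K), -1)))
Mul(21515, Pow(Function('Q')(-151, g), -1)) = Mul(21515, Pow(Mul(4, -151, Pow(Add(3, Mul(2, -151)), -1)), -1)) = Mul(21515, Pow(Mul(4, -151, Pow(Add(3, -302), -1)), -1)) = Mul(21515, Pow(Mul(4, -151, Pow(-299, -1)), -1)) = Mul(21515, Pow(Mul(4, -151, Rational(-1, 299)), -1)) = Mul(21515, Pow(Rational(604, 299), -1)) = Mul(21515, Rational(299, 604)) = Rational(6432985, 604)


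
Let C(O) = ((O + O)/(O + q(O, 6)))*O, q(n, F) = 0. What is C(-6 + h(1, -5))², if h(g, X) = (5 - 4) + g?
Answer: 64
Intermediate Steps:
h(g, X) = 1 + g
C(O) = 2*O (C(O) = ((O + O)/(O + 0))*O = ((2*O)/O)*O = 2*O)
C(-6 + h(1, -5))² = (2*(-6 + (1 + 1)))² = (2*(-6 + 2))² = (2*(-4))² = (-8)² = 64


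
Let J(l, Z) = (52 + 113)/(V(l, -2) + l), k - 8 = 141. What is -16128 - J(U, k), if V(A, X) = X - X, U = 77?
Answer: -112911/7 ≈ -16130.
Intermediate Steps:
k = 149 (k = 8 + 141 = 149)
V(A, X) = 0
J(l, Z) = 165/l (J(l, Z) = (52 + 113)/(0 + l) = 165/l)
-16128 - J(U, k) = -16128 - 165/77 = -16128 - 1*15/7 = -16128 - 15/7 = -112911/7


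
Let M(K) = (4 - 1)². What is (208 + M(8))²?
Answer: 47089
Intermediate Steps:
M(K) = 9 (M(K) = 3² = 9)
(208 + M(8))² = (208 + 9)² = 217² = 47089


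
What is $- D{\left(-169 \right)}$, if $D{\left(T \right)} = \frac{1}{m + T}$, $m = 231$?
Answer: $- \frac{1}{62} \approx -0.016129$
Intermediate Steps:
$D{\left(T \right)} = \frac{1}{231 + T}$
$- D{\left(-169 \right)} = - \frac{1}{231 - 169} = - \frac{1}{62}$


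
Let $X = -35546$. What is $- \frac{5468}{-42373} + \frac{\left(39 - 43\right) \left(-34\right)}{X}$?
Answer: $\frac{94301400}{753095329} \approx 0.12522$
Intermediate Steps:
$- \frac{5468}{-42373} + \frac{\left(39 - 43\right) \left(-34\right)}{X} = - \frac{5468}{-42373} + \frac{\left(39 - 43\right) \left(-34\right)}{-35546} = \left(-5468\right) \left(- \frac{1}{42373}\right) + \left(-4\right) \left(-34\right) \left(- \frac{1}{35546}\right) = \frac{5468}{42373} + 136 \left(- \frac{1}{35546}\right) = \frac{5468}{42373} - \frac{68}{17773} = \frac{94301400}{753095329}$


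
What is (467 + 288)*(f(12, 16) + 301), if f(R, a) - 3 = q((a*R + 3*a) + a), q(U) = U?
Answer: 422800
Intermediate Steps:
f(R, a) = 3 + 4*a + R*a (f(R, a) = 3 + ((a*R + 3*a) + a) = 3 + ((R*a + 3*a) + a) = 3 + ((3*a + R*a) + a) = 3 + (4*a + R*a) = 3 + 4*a + R*a)
(467 + 288)*(f(12, 16) + 301) = (467 + 288)*((3 + 16*(4 + 12)) + 301) = 755*((3 + 16*16) + 301) = 755*((3 + 256) + 301) = 755*(259 + 301) = 755*560 = 422800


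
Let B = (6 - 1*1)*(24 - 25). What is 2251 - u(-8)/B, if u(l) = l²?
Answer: 11319/5 ≈ 2263.8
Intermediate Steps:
B = -5 (B = (6 - 1)*(-1) = 5*(-1) = -5)
2251 - u(-8)/B = 2251 - (-8)²/(-5) = 2251 - 64*(-1)/5 = 2251 - 1*(-64/5) = 2251 + 64/5 = 11319/5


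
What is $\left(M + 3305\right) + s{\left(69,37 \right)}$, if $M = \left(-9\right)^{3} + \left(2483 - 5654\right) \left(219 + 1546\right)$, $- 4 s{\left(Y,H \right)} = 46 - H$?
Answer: $- \frac{22376965}{4} \approx -5.5942 \cdot 10^{6}$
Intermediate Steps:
$s{\left(Y,H \right)} = - \frac{23}{2} + \frac{H}{4}$ ($s{\left(Y,H \right)} = - \frac{46 - H}{4} = - \frac{23}{2} + \frac{H}{4}$)
$M = -5597544$ ($M = -729 - 5596815 = -5597544$)
$\left(M + 3305\right) + s{\left(69,37 \right)} = \left(-5597544 + 3305\right) + \left(- \frac{23}{2} + \frac{1}{4} \cdot 37\right) = -5594239 + \left(- \frac{23}{2} + \frac{37}{4}\right) = -5594239 - \frac{9}{4} = - \frac{22376965}{4}$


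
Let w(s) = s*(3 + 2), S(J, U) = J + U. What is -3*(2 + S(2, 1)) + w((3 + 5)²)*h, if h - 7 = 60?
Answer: 21425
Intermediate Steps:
w(s) = 5*s (w(s) = s*5 = 5*s)
h = 67 (h = 7 + 60 = 67)
-3*(2 + S(2, 1)) + w((3 + 5)²)*h = -3*(2 + (2 + 1)) + (5*(3 + 5)²)*67 = -3*(2 + 3) + (5*8²)*67 = -3*5 + (5*64)*67 = -15 + 320*67 = -15 + 21440 = 21425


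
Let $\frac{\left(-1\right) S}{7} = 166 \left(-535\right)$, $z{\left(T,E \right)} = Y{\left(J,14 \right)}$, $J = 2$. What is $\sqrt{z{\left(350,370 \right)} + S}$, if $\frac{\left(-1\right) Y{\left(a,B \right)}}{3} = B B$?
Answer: $\sqrt{621082} \approx 788.09$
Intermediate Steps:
$Y{\left(a,B \right)} = - 3 B^{2}$ ($Y{\left(a,B \right)} = - 3 B B = - 3 B^{2}$)
$z{\left(T,E \right)} = -588$ ($z{\left(T,E \right)} = - 3 \cdot 14^{2} = \left(-3\right) 196 = -588$)
$S = 621670$ ($S = - 7 \cdot 166 \left(-535\right) = \left(-7\right) \left(-88810\right) = 621670$)
$\sqrt{z{\left(350,370 \right)} + S} = \sqrt{-588 + 621670} = \sqrt{621082}$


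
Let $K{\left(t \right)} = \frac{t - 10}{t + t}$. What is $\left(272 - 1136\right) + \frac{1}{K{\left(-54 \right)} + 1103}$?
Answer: $- \frac{25744581}{29797} \approx -864.0$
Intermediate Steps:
$K{\left(t \right)} = \frac{-10 + t}{2 t}$
$\left(272 - 1136\right) + \frac{1}{K{\left(-54 \right)} + 1103} = \left(272 - 1136\right) + \frac{1}{\frac{-10 - 54}{2 \left(-54\right)} + 1103} = \left(272 - 1136\right) + \frac{1}{\frac{1}{2} \left(- \frac{1}{54}\right) \left(-64\right) + 1103} = -864 + \frac{1}{\frac{16}{27} + 1103} = -864 + \frac{1}{\frac{29797}{27}} = -864 + \frac{27}{29797} = - \frac{25744581}{29797}$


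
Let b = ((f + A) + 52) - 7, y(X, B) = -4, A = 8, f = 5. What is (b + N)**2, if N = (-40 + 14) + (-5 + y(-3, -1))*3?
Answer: 25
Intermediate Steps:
b = 58 (b = ((5 + 8) + 52) - 7 = (13 + 52) - 7 = 65 - 7 = 58)
N = -53 (N = (-40 + 14) + (-5 - 4)*3 = -26 - 9*3 = -26 - 27 = -53)
(b + N)**2 = (58 - 53)**2 = 5**2 = 25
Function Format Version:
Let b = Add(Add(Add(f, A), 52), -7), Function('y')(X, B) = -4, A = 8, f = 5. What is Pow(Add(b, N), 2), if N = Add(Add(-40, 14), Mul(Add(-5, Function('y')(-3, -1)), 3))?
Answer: 25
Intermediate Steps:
b = 58 (b = Add(Add(Add(5, 8), 52), -7) = Add(Add(13, 52), -7) = Add(65, -7) = 58)
N = -53 (N = Add(Add(-40, 14), Mul(Add(-5, -4), 3)) = Add(-26, Mul(-9, 3)) = Add(-26, -27) = -53)
Pow(Add(b, N), 2) = Pow(Add(58, -53), 2) = Pow(5, 2) = 25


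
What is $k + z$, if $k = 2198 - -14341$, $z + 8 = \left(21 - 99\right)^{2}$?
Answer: $22615$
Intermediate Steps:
$z = 6076$ ($z = -8 + \left(21 - 99\right)^{2} = -8 + \left(-78\right)^{2} = -8 + 6084 = 6076$)
$k = 16539$ ($k = 2198 + 14341 = 16539$)
$k + z = 16539 + 6076 = 22615$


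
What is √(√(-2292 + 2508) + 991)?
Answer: √(991 + 6*√6) ≈ 31.713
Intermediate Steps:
√(√(-2292 + 2508) + 991) = √(√216 + 991) = √(6*√6 + 991) = √(991 + 6*√6)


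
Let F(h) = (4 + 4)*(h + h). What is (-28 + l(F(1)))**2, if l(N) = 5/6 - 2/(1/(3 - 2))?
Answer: 30625/36 ≈ 850.69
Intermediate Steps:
F(h) = 16*h (F(h) = 8*(2*h) = 16*h)
l(N) = -7/6 (l(N) = 5*(1/6) - 2/(1/1) = 5/6 - 2/1 = 5/6 - 2*1 = 5/6 - 2 = -7/6)
(-28 + l(F(1)))**2 = (-28 - 7/6)**2 = (-175/6)**2 = 30625/36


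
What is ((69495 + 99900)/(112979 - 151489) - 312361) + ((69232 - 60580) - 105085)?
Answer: -3148565267/7702 ≈ -4.0880e+5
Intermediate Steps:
((69495 + 99900)/(112979 - 151489) - 312361) + ((69232 - 60580) - 105085) = (169395/(-38510) - 312361) + (8652 - 105085) = (169395*(-1/38510) - 312361) - 96433 = (-33879/7702 - 312361) - 96433 = -2405838301/7702 - 96433 = -3148565267/7702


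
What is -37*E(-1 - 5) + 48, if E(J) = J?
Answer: 270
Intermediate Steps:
-37*E(-1 - 5) + 48 = -37*(-1 - 5) + 48 = -37*(-6) + 48 = 222 + 48 = 270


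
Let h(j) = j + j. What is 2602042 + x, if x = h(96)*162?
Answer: 2633146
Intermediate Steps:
h(j) = 2*j
x = 31104 (x = (2*96)*162 = 192*162 = 31104)
2602042 + x = 2602042 + 31104 = 2633146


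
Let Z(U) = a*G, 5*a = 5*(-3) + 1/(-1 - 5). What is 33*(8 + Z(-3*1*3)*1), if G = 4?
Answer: -682/5 ≈ -136.40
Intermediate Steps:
a = -91/30 (a = (5*(-3) + 1/(-1 - 5))/5 = (-15 + 1/(-6))/5 = (-15 - 1/6)/5 = (1/5)*(-91/6) = -91/30 ≈ -3.0333)
Z(U) = -182/15 (Z(U) = -91/30*4 = -182/15)
33*(8 + Z(-3*1*3)*1) = 33*(8 - 182/15*1) = 33*(8 - 182/15) = 33*(-62/15) = -682/5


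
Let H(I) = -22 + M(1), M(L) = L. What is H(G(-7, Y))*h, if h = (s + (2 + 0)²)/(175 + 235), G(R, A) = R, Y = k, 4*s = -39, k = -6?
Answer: 483/1640 ≈ 0.29451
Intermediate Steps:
s = -39/4 (s = (¼)*(-39) = -39/4 ≈ -9.7500)
Y = -6
H(I) = -21 (H(I) = -22 + 1 = -21)
h = -23/1640 (h = (-39/4 + (2 + 0)²)/(175 + 235) = (-39/4 + 2²)/410 = (-39/4 + 4)*(1/410) = -23/4*1/410 = -23/1640 ≈ -0.014024)
H(G(-7, Y))*h = -21*(-23/1640) = 483/1640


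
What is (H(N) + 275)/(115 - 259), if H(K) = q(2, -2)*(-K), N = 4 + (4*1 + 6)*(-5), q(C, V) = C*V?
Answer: -91/144 ≈ -0.63194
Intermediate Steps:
N = -46 (N = 4 + (4 + 6)*(-5) = 4 + 10*(-5) = 4 - 50 = -46)
H(K) = 4*K (H(K) = (2*(-2))*(-K) = -(-4)*K = 4*K)
(H(N) + 275)/(115 - 259) = (4*(-46) + 275)/(115 - 259) = (-184 + 275)/(-144) = 91*(-1/144) = -91/144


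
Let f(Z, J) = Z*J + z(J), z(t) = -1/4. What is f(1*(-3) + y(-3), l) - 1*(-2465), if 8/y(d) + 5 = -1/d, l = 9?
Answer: 67825/28 ≈ 2422.3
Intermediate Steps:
z(t) = -¼ (z(t) = -1*¼ = -¼)
y(d) = 8/(-5 - 1/d)
f(Z, J) = -¼ + J*Z (f(Z, J) = Z*J - ¼ = J*Z - ¼ = -¼ + J*Z)
f(1*(-3) + y(-3), l) - 1*(-2465) = (-¼ + 9*(1*(-3) - 8*(-3)/(1 + 5*(-3)))) - 1*(-2465) = (-¼ + 9*(-3 - 8*(-3)/(1 - 15))) + 2465 = (-¼ + 9*(-3 - 8*(-3)/(-14))) + 2465 = (-¼ + 9*(-3 - 8*(-3)*(-1/14))) + 2465 = (-¼ + 9*(-3 - 12/7)) + 2465 = (-¼ + 9*(-33/7)) + 2465 = (-¼ - 297/7) + 2465 = -1195/28 + 2465 = 67825/28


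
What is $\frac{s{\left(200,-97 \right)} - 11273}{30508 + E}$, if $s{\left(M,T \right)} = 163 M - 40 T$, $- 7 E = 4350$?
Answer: $\frac{176449}{209206} \approx 0.84342$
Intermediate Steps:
$E = - \frac{4350}{7}$ ($E = \left(- \frac{1}{7}\right) 4350 = - \frac{4350}{7} \approx -621.43$)
$s{\left(M,T \right)} = - 40 T + 163 M$
$\frac{s{\left(200,-97 \right)} - 11273}{30508 + E} = \frac{\left(\left(-40\right) \left(-97\right) + 163 \cdot 200\right) - 11273}{30508 - \frac{4350}{7}} = \frac{\left(3880 + 32600\right) - 11273}{\frac{209206}{7}} = \left(36480 - 11273\right) \frac{7}{209206} = 25207 \cdot \frac{7}{209206} = \frac{176449}{209206}$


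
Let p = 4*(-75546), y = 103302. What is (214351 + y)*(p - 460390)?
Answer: -242233918822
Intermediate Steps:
p = -302184
(214351 + y)*(p - 460390) = (214351 + 103302)*(-302184 - 460390) = 317653*(-762574) = -242233918822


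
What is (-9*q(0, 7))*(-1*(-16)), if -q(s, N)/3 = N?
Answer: 3024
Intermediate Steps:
q(s, N) = -3*N
(-9*q(0, 7))*(-1*(-16)) = (-(-27)*7)*(-1*(-16)) = -9*(-21)*16 = 189*16 = 3024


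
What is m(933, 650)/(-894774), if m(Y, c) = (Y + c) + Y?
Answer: -1258/447387 ≈ -0.0028119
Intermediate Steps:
m(Y, c) = c + 2*Y
m(933, 650)/(-894774) = (650 + 2*933)/(-894774) = (650 + 1866)*(-1/894774) = 2516*(-1/894774) = -1258/447387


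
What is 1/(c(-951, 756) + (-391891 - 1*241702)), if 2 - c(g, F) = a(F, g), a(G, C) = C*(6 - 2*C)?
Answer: 1/1180917 ≈ 8.4680e-7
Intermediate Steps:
c(g, F) = 2 - 2*g*(3 - g)
1/(c(-951, 756) + (-391891 - 1*241702)) = 1/((2 + 2*(-951)*(-3 - 951)) + (-391891 - 1*241702)) = 1/((2 + 2*(-951)*(-954)) + (-391891 - 241702)) = 1/((2 + 1814508) - 633593) = 1/(1814510 - 633593) = 1/1180917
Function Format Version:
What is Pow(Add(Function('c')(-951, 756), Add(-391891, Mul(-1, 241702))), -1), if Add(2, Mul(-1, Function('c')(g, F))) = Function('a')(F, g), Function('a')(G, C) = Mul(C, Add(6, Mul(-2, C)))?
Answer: Rational(1, 1180917) ≈ 8.4680e-7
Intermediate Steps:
Function('c')(g, F) = Add(2, Mul(-2, g, Add(3, Mul(-1, g)))) (Function('c')(g, F) = Add(2, Mul(-1, Mul(2, g, Add(3, Mul(-1, g))))) = Add(2, Mul(-2, g, Add(3, Mul(-1, g)))))
Pow(Add(Function('c')(-951, 756), Add(-391891, Mul(-1, 241702))), -1) = Pow(Add(Add(2, Mul(2, -951, Add(-3, -951))), Add(-391891, Mul(-1, 241702))), -1) = Pow(Add(Add(2, Mul(2, -951, -954)), Add(-391891, -241702)), -1) = Pow(Add(Add(2, 1814508), -633593), -1) = Pow(Add(1814510, -633593), -1) = Pow(1180917, -1) = Rational(1, 1180917)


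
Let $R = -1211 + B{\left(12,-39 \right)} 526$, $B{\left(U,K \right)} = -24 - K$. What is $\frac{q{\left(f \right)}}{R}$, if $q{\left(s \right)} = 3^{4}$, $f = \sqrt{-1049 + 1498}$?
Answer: $\frac{81}{6679} \approx 0.012128$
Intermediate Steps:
$f = \sqrt{449} \approx 21.19$
$q{\left(s \right)} = 81$
$R = 6679$ ($R = -1211 + \left(-24 - -39\right) 526 = -1211 + \left(-24 + 39\right) 526 = -1211 + 15 \cdot 526 = -1211 + 7890 = 6679$)
$\frac{q{\left(f \right)}}{R} = \frac{81}{6679}$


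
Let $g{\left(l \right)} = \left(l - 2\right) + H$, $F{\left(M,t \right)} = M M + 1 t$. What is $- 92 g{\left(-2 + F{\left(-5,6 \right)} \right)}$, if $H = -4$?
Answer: $-2116$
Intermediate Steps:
$F{\left(M,t \right)} = t + M^{2}$ ($F{\left(M,t \right)} = M^{2} + t = t + M^{2}$)
$g{\left(l \right)} = -6 + l$ ($g{\left(l \right)} = \left(l - 2\right) - 4 = \left(-2 + l\right) - 4 = -6 + l$)
$- 92 g{\left(-2 + F{\left(-5,6 \right)} \right)} = - 92 \left(-6 + \left(-2 + \left(6 + \left(-5\right)^{2}\right)\right)\right) = - 92 \left(-6 + \left(-2 + \left(6 + 25\right)\right)\right) = - 92 \left(-6 + \left(-2 + 31\right)\right) = - 92 \left(-6 + 29\right) = \left(-92\right) 23 = -2116$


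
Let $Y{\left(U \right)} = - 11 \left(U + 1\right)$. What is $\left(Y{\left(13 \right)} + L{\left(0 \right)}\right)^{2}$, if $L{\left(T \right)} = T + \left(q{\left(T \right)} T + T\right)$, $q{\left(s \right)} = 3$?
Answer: $23716$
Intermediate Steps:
$Y{\left(U \right)} = -11 - 11 U$ ($Y{\left(U \right)} = - 11 \left(1 + U\right) = -11 - 11 U$)
$L{\left(T \right)} = 5 T$ ($L{\left(T \right)} = T + \left(3 T + T\right) = T + 4 T = 5 T$)
$\left(Y{\left(13 \right)} + L{\left(0 \right)}\right)^{2} = \left(\left(-11 - 143\right) + 5 \cdot 0\right)^{2} = \left(\left(-11 - 143\right) + 0\right)^{2} = \left(-154 + 0\right)^{2} = \left(-154\right)^{2} = 23716$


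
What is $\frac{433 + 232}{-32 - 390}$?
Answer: $- \frac{665}{422} \approx -1.5758$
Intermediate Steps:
$\frac{433 + 232}{-32 - 390} = \frac{665}{-422} = 665 \left(- \frac{1}{422}\right) = - \frac{665}{422}$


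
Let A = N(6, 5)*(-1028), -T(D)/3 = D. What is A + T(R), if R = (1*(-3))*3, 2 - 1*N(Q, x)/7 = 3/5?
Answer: -50237/5 ≈ -10047.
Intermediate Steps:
N(Q, x) = 49/5 (N(Q, x) = 14 - 21/5 = 49/5)
R = -9 (R = -3*3 = -9)
T(D) = -3*D
A = -50372/5 (A = (49/5)*(-1028) = -50372/5 ≈ -10074.)
A + T(R) = -50372/5 - 3*(-9) = -50372/5 + 27 = -50237/5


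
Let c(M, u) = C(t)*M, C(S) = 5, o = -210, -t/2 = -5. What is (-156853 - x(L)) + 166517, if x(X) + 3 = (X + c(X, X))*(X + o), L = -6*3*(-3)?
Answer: 60211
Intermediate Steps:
t = 10 (t = -2*(-5) = 10)
L = 54 (L = -18*(-3) = 54)
c(M, u) = 5*M
x(X) = -3 + 6*X*(-210 + X) (x(X) = -3 + (X + 5*X)*(X - 210) = -3 + (6*X)*(-210 + X) = -3 + 6*X*(-210 + X))
(-156853 - x(L)) + 166517 = (-156853 - (-3 - 1260*54 + 6*54²)) + 166517 = (-156853 - (-3 - 68040 + 6*2916)) + 166517 = (-156853 - (-3 - 68040 + 17496)) + 166517 = (-156853 - 1*(-50547)) + 166517 = (-156853 + 50547) + 166517 = -106306 + 166517 = 60211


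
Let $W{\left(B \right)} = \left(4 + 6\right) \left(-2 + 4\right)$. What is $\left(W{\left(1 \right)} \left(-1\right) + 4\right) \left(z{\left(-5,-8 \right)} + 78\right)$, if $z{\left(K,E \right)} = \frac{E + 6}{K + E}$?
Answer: $- \frac{16256}{13} \approx -1250.5$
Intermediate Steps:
$W{\left(B \right)} = 20$ ($W{\left(B \right)} = 10 \cdot 2 = 20$)
$z{\left(K,E \right)} = \frac{6 + E}{E + K}$
$\left(W{\left(1 \right)} \left(-1\right) + 4\right) \left(z{\left(-5,-8 \right)} + 78\right) = \left(20 \left(-1\right) + 4\right) \left(\frac{6 - 8}{-8 - 5} + 78\right) = \left(-20 + 4\right) \left(\frac{1}{-13} \left(-2\right) + 78\right) = - 16 \left(\left(- \frac{1}{13}\right) \left(-2\right) + 78\right) = - 16 \left(\frac{2}{13} + 78\right) = \left(-16\right) \frac{1016}{13} = - \frac{16256}{13}$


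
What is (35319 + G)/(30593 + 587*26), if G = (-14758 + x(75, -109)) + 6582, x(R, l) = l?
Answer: 27034/45855 ≈ 0.58955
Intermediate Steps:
G = -8285 (G = (-14758 - 109) + 6582 = -14867 + 6582 = -8285)
(35319 + G)/(30593 + 587*26) = (35319 - 8285)/(30593 + 587*26) = 27034/(30593 + 15262) = 27034/45855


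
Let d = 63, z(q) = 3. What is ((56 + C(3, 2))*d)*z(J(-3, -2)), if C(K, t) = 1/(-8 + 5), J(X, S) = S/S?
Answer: 10521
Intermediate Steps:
J(X, S) = 1
C(K, t) = -⅓ (C(K, t) = 1/(-3) = -⅓)
((56 + C(3, 2))*d)*z(J(-3, -2)) = ((56 - ⅓)*63)*3 = ((167/3)*63)*3 = 3507*3 = 10521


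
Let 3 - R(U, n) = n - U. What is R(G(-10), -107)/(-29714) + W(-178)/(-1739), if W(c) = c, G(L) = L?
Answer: 2557596/25836323 ≈ 0.098992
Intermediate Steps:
R(U, n) = 3 + U - n (R(U, n) = 3 - (n - U) = 3 + (U - n) = 3 + U - n)
R(G(-10), -107)/(-29714) + W(-178)/(-1739) = (3 - 10 - 1*(-107))/(-29714) - 178/(-1739) = (3 - 10 + 107)*(-1/29714) - 178*(-1/1739) = 100*(-1/29714) + 178/1739 = -50/14857 + 178/1739 = 2557596/25836323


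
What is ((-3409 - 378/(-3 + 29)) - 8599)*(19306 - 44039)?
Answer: 3865594769/13 ≈ 2.9735e+8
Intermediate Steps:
((-3409 - 378/(-3 + 29)) - 8599)*(19306 - 44039) = ((-3409 - 378/26) - 8599)*(-24733) = ((-3409 - 1*189/13) - 8599)*(-24733) = ((-3409 - 189/13) - 8599)*(-24733) = (-44506/13 - 8599)*(-24733) = -156293/13*(-24733) = 3865594769/13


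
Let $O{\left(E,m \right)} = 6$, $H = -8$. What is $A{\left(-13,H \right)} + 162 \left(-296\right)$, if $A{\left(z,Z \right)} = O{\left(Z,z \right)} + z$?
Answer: $-47959$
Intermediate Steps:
$A{\left(z,Z \right)} = 6 + z$
$A{\left(-13,H \right)} + 162 \left(-296\right) = \left(6 - 13\right) + 162 \left(-296\right) = -7 - 47952 = -47959$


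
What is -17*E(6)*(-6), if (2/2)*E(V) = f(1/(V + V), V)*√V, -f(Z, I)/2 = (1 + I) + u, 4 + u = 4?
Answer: -1428*√6 ≈ -3497.9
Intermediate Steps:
u = 0 (u = -4 + 4 = 0)
f(Z, I) = -2 - 2*I (f(Z, I) = -2*((1 + I) + 0) = -2*(1 + I) = -2 - 2*I)
E(V) = √V*(-2 - 2*V) (E(V) = (-2 - 2*V)*√V = √V*(-2 - 2*V))
-17*E(6)*(-6) = -34*√6*(-1 - 1*6)*(-6) = -34*√6*(-1 - 6)*(-6) = -34*√6*(-7)*(-6) = -(-238)*√6*(-6) = (238*√6)*(-6) = -1428*√6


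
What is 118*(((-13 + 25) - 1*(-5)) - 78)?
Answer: -7198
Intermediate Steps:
118*(((-13 + 25) - 1*(-5)) - 78) = 118*((12 + 5) - 78) = 118*(17 - 78) = 118*(-61) = -7198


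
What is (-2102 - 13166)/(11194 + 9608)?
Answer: -7634/10401 ≈ -0.73397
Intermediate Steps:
(-2102 - 13166)/(11194 + 9608) = -15268/20802 = -15268*1/20802 = -7634/10401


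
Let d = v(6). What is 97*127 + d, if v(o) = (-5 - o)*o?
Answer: 12253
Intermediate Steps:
v(o) = o*(-5 - o)
d = -66 (d = -1*6*(5 + 6) = -1*6*11 = -66)
97*127 + d = 97*127 - 66 = 12319 - 66 = 12253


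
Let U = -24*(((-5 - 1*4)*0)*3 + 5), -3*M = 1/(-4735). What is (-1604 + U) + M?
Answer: -24489419/14205 ≈ -1724.0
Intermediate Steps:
M = 1/14205 (M = -1/3/(-4735) = -1/3*(-1/4735) = 1/14205 ≈ 7.0398e-5)
U = -120 (U = -24*(((-5 - 4)*0)*3 + 5) = -24*(-9*0*3 + 5) = -24*(0*3 + 5) = -24*(0 + 5) = -24*5 = -120)
(-1604 + U) + M = (-1604 - 120) + 1/14205 = -1724 + 1/14205 = -24489419/14205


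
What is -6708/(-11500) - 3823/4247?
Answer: -3868906/12210125 ≈ -0.31686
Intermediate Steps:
-6708/(-11500) - 3823/4247 = -6708*(-1/11500) - 3823*1/4247 = 1677/2875 - 3823/4247 = -3868906/12210125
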